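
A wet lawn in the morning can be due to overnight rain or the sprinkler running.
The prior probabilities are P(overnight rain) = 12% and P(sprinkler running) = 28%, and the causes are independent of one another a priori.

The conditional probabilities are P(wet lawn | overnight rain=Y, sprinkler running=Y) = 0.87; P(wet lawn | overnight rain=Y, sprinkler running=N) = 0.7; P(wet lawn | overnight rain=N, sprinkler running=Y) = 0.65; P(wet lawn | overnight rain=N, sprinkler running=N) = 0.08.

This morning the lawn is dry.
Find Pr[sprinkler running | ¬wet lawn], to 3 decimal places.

For the numerator, keep only sprinkler running=true terms: 0.086240 + 0.004368 = 0.090608
Denominator P(¬wet lawn): 0.92×0.88×0.72 + 0.35×0.88×0.28 + 0.3×0.12×0.72 + 0.13×0.12×0.28 = 0.699440
P(sprinkler running | ¬wet lawn) = 0.090608/0.699440 ≈ 0.130

Pr[sprinkler running | ¬wet lawn] ≈ 0.130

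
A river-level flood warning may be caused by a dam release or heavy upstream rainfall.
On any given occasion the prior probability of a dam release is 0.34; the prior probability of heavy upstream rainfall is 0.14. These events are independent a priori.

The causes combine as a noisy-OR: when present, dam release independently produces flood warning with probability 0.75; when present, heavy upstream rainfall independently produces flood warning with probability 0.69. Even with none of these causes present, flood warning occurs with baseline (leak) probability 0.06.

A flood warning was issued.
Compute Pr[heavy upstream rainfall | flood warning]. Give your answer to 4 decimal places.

Pr[heavy upstream rainfall | flood warning] ≈ 0.2984

Under noisy-OR, P(flood warning | causes) = 1 − (1−0.06)·∏(1−qᵢ) over the active causes.
Numerator (weight on configurations with heavy upstream rainfall): 0.065475 + 0.044132 = 0.109607
Normalizer over all consistent configurations: 0.06*0.66*0.86 + 0.7086*0.66*0.14 + 0.765*0.34*0.86 + 0.92715*0.34*0.14 = 0.367349
Posterior = 0.109607 / 0.367349 ≈ 0.2984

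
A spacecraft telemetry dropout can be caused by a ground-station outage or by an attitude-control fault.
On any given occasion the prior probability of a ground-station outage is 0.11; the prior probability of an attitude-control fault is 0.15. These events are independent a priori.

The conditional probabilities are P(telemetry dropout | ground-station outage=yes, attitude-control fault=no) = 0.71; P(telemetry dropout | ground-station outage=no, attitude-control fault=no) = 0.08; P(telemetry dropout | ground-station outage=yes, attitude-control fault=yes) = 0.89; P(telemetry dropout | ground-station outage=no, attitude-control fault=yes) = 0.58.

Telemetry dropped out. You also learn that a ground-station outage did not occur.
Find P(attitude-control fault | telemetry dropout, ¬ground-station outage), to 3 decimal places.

P(attitude-control fault | telemetry dropout, ¬ground-station outage) ≈ 0.561

P(telemetry dropout | ¬ground-station outage) = 0.08×0.85 + 0.58×0.15 = 0.068000 + 0.087000 = 0.155000
Restricting to configurations with attitude-control fault present: 0.58×0.15 = 0.087000.
So P(attitude-control fault | telemetry dropout, ¬ground-station outage) = 0.087000/0.155000 ≈ 0.561.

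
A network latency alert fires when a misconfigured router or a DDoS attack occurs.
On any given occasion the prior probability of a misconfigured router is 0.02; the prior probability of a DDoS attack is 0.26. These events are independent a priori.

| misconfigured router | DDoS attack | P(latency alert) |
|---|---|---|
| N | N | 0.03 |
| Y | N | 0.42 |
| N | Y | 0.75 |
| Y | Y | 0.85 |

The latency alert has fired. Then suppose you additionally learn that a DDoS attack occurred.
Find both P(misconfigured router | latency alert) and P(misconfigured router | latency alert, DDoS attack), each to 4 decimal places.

P(misconfigured router | latency alert) ≈ 0.0476; P(misconfigured router | latency alert, DDoS attack) ≈ 0.0226

By total probability over the 4 (misconfigured router, DDoS attack) configurations:
  P(latency alert) = 0.03·0.98·0.74 + 0.75·0.98·0.26 + 0.42·0.02·0.74 + 0.85·0.02·0.26
        = 0.021756 + 0.191100 + 0.006216 + 0.004420 = 0.223492
The terms with misconfigured router present sum to 0.010636, so
  P(misconfigured router | latency alert) = 0.010636 / 0.223492 ≈ 0.0476

Now condition on the additional information:
Sum P(latency alert|·) weighted by the priors over both values of misconfigured router:
  P(latency alert | DDoS attack) = 0.75·0.98 + 0.85·0.02
        = 0.735000 + 0.017000 = 0.752000
The terms with misconfigured router present sum to 0.017000, so
  P(misconfigured router | latency alert, DDoS attack) = 0.017000 / 0.752000 ≈ 0.0226
Conditioning on DDoS attack lowers the posterior on misconfigured router: the classic explaining-away effect in a common-effect structure.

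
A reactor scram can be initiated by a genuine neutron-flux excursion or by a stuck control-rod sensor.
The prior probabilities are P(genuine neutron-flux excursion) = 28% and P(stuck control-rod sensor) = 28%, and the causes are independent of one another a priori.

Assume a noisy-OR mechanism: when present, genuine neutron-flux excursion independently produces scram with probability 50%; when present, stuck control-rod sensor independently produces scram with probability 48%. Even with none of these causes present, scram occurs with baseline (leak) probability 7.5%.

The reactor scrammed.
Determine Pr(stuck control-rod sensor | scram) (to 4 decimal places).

Pr(stuck control-rod sensor | scram) ≈ 0.5272

Under noisy-OR, P(scram | causes) = 1 − (1−0.075)·∏(1−qᵢ) over the active causes.
By total probability over the 4 (genuine neutron-flux excursion, stuck control-rod sensor) configurations:
  P(scram) = 0.075×0.72×0.72 + 0.519×0.72×0.28 + 0.5375×0.28×0.72 + 0.7595×0.28×0.28
        = 0.038880 + 0.104630 + 0.108360 + 0.059545 = 0.311415
Keeping only the stuck control-rod sensor-present terms gives 0.164175, so
  P(stuck control-rod sensor | scram) = 0.164175 / 0.311415 ≈ 0.5272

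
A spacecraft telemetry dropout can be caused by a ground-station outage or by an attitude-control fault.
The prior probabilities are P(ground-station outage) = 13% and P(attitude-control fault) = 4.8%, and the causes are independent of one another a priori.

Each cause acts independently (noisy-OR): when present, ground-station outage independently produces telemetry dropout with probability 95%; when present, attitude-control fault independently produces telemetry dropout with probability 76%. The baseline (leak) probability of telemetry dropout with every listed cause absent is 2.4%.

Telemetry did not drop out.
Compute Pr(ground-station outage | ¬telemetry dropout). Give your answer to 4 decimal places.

Pr(ground-station outage | ¬telemetry dropout) ≈ 0.0074

Under noisy-OR, P(telemetry dropout | causes) = 1 − (1−0.024)·∏(1−qᵢ) over the active causes.
By total probability over the 4 (ground-station outage, attitude-control fault) configurations:
  P(¬telemetry dropout) = 0.976·0.87·0.952 + 0.23424·0.87·0.048 + 0.0488·0.13·0.952 + 0.011712·0.13·0.048
        = 0.808362 + 0.009782 + 0.006039 + 0.000073 = 0.824256
Configurations with ground-station outage contribute 0.006112, so
  P(ground-station outage | ¬telemetry dropout) = 0.006112 / 0.824256 ≈ 0.0074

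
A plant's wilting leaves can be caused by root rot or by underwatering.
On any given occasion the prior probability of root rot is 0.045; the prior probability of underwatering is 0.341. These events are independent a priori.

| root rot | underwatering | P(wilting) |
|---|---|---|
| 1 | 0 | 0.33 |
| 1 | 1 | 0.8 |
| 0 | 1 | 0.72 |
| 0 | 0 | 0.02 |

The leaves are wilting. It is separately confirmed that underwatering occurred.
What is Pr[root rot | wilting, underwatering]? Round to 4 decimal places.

Pr[root rot | wilting, underwatering] ≈ 0.0498

Enumerate both values of root rot and weight by the priors:
  P(wilting | underwatering) = 0.72·0.955 + 0.8·0.045
        = 0.687600 + 0.036000 = 0.723600
The terms with root rot present sum to 0.036000, so
  P(root rot | wilting, underwatering) = 0.036000 / 0.723600 ≈ 0.0498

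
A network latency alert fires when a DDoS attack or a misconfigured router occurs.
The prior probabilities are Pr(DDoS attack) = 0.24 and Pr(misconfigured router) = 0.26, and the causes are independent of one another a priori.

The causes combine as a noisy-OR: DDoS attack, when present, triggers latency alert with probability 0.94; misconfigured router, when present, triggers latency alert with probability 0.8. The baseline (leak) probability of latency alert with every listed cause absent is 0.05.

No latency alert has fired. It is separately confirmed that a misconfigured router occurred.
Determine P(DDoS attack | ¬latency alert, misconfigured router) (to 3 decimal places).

Under noisy-OR, P(latency alert | causes) = 1 − (1−0.05)·∏(1−qᵢ) over the active causes.
P(¬latency alert | misconfigured router) = 0.19*0.76 + 0.0114*0.24 = 0.144400 + 0.002736 = 0.147136
Of this, 0.002736 comes from 0.0114*0.24 (the DDoS attack=true cases).
P(DDoS attack | ¬latency alert, misconfigured router) = 0.002736 / 0.147136 ≈ 0.019

P(DDoS attack | ¬latency alert, misconfigured router) ≈ 0.019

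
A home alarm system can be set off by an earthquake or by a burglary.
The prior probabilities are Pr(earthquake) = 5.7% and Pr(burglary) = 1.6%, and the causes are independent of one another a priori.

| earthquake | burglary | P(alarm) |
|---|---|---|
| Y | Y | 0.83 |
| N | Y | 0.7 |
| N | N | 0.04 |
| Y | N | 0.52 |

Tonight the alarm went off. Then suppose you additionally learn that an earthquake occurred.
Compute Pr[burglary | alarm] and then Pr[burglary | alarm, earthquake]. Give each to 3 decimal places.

P(alarm) = 0.04*0.943*0.984 + 0.7*0.943*0.016 + 0.52*0.057*0.984 + 0.83*0.057*0.016 = 0.037116 + 0.010562 + 0.029166 + 0.000757 = 0.077601
Restricting to configurations with burglary present: 0.010562 + 0.000757 = 0.011319.
Hence the posterior is 0.011319/0.077601 ≈ 0.146.

Now also conditioning on earthquake=true:
Sum P(alarm|·) weighted by the priors over both values of burglary:
  P(alarm | earthquake) = 0.52*0.984 + 0.83*0.016
        = 0.511680 + 0.013280 = 0.524960
The terms with burglary present sum to 0.013280, so
  P(burglary | alarm, earthquake) = 0.013280 / 0.524960 ≈ 0.025
Conditioning on earthquake lowers the posterior on burglary: the classic explaining-away effect in a common-effect structure.

Pr[burglary | alarm] ≈ 0.146; Pr[burglary | alarm, earthquake] ≈ 0.025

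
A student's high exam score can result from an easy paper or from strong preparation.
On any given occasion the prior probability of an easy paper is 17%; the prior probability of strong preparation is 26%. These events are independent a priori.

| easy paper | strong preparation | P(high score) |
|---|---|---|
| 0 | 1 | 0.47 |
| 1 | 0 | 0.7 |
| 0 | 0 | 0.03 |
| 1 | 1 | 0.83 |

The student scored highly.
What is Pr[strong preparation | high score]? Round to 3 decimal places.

P(high score) = 0.03×0.83×0.74 + 0.47×0.83×0.26 + 0.7×0.17×0.74 + 0.83×0.17×0.26 = 0.018426 + 0.101426 + 0.088060 + 0.036686 = 0.244598
The strong preparation-present share is 0.101426 + 0.036686 = 0.138112.
So P(strong preparation | high score) = 0.138112/0.244598 ≈ 0.565.

Pr[strong preparation | high score] ≈ 0.565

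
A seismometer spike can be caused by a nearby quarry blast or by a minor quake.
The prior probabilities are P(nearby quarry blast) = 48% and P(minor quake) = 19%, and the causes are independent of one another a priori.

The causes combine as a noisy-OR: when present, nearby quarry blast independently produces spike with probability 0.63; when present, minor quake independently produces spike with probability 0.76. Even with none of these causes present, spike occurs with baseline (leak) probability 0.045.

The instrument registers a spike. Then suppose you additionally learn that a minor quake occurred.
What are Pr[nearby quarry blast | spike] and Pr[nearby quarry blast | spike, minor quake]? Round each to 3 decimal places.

Under noisy-OR, P(spike | causes) = 1 − (1−0.045)·∏(1−qᵢ) over the active causes.
Numerator (weight on configurations with nearby quarry blast): 0.251418 + 0.083466 = 0.334884
Denominator P(spike): 0.045×0.52×0.81 + 0.7708×0.52×0.19 + 0.64665×0.48×0.81 + 0.915196×0.48×0.19 = 0.429993
P(nearby quarry blast | spike) = 0.334884/0.429993 ≈ 0.779

Now condition on the additional information:
By total probability over both values of nearby quarry blast:
  P(spike | minor quake) = 0.7708·0.52 + 0.915196·0.48
        = 0.400816 + 0.439294 = 0.840110
Keeping only the nearby quarry blast-present terms gives 0.439294, so
  P(nearby quarry blast | spike, minor quake) = 0.439294 / 0.840110 ≈ 0.523
The drop from 0.779 to 0.523 is the explaining-away (discounting) effect.

Pr[nearby quarry blast | spike] ≈ 0.779; Pr[nearby quarry blast | spike, minor quake] ≈ 0.523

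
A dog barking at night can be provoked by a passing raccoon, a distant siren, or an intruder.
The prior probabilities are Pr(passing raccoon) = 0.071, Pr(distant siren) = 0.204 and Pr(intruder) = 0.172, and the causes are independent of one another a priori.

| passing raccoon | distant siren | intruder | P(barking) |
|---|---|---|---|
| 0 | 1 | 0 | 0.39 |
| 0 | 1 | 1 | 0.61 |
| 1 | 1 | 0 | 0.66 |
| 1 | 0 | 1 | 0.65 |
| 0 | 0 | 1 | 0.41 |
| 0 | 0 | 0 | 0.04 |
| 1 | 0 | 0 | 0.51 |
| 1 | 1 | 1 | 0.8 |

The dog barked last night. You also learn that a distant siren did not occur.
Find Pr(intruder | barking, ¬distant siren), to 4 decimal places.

Pr(intruder | barking, ¬distant siren) ≈ 0.5473

For the numerator, keep only intruder=true terms: 0.065513 + 0.007938 = 0.073451
Denominator P(barking | ¬distant siren): 0.04·0.929·0.828 + 0.41·0.929·0.172 + 0.51·0.071·0.828 + 0.65·0.071·0.172 = 0.134201
Posterior = 0.073451 / 0.134201 ≈ 0.5473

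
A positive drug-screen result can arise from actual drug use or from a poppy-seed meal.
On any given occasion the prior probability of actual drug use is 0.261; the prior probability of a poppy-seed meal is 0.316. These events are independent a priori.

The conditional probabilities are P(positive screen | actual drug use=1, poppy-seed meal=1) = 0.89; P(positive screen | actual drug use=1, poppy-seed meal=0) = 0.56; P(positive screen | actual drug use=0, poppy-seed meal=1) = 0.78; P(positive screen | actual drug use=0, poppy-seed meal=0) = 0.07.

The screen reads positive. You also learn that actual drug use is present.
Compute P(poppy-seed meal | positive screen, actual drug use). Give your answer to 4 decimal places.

P(poppy-seed meal | positive screen, actual drug use) ≈ 0.4234

Enumerate both values of poppy-seed meal and weight by the priors:
  P(positive screen | actual drug use) = 0.56×0.684 + 0.89×0.316
        = 0.383040 + 0.281240 = 0.664280
The terms with poppy-seed meal present sum to 0.281240, so
  P(poppy-seed meal | positive screen, actual drug use) = 0.281240 / 0.664280 ≈ 0.4234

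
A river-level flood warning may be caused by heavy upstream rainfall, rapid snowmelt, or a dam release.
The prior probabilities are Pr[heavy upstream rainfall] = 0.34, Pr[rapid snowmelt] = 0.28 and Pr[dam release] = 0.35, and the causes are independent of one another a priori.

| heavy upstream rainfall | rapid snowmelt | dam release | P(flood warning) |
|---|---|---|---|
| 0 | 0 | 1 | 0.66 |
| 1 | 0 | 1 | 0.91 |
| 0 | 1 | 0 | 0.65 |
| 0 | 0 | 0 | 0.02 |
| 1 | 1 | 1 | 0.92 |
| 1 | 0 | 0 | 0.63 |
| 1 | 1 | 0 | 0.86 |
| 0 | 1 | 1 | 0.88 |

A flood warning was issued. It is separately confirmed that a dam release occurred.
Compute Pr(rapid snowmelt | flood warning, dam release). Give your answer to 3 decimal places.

Sum P(flood warning|·) weighted by the priors over the 4 (heavy upstream rainfall, rapid snowmelt) configurations:
  P(flood warning | dam release) = 0.66*0.66*0.72 + 0.88*0.66*0.28 + 0.91*0.34*0.72 + 0.92*0.34*0.28
        = 0.313632 + 0.162624 + 0.222768 + 0.087584 = 0.786608
Keeping only the rapid snowmelt-present terms gives 0.250208, so
  P(rapid snowmelt | flood warning, dam release) = 0.250208 / 0.786608 ≈ 0.318

Pr(rapid snowmelt | flood warning, dam release) ≈ 0.318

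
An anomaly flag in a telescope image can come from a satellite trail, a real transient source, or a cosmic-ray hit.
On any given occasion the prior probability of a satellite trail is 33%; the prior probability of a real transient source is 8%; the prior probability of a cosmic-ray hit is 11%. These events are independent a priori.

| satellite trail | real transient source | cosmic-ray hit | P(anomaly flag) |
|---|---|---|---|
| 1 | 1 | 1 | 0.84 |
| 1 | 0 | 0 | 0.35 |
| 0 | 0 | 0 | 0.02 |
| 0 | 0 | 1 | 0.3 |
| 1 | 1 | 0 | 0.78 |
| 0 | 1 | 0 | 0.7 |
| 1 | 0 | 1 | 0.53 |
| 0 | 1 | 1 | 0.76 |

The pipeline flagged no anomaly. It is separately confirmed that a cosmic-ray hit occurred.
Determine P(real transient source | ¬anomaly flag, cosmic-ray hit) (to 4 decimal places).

P(real transient source | ¬anomaly flag, cosmic-ray hit) ≈ 0.0289

P(¬anomaly flag | cosmic-ray hit) = 0.7×0.67×0.92 + 0.24×0.67×0.08 + 0.47×0.33×0.92 + 0.16×0.33×0.08 = 0.431480 + 0.012864 + 0.142692 + 0.004224 = 0.591260
Of this, 0.017088 comes from 0.012864 + 0.004224 (the real transient source=true cases).
Hence the posterior is 0.017088/0.591260 ≈ 0.0289.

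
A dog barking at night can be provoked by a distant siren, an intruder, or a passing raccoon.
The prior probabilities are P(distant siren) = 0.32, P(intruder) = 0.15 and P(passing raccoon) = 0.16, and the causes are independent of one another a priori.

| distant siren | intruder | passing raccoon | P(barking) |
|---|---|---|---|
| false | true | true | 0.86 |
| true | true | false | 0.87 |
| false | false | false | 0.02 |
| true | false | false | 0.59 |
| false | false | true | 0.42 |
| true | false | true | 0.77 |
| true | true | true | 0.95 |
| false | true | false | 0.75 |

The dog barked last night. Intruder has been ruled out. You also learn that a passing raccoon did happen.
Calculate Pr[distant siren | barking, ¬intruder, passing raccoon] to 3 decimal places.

By total probability over both values of distant siren:
  P(barking | ¬intruder, passing raccoon) = 0.42·0.68 + 0.77·0.32
        = 0.285600 + 0.246400 = 0.532000
Configurations with distant siren contribute 0.246400, so
  P(distant siren | barking, ¬intruder, passing raccoon) = 0.246400 / 0.532000 ≈ 0.463

Pr[distant siren | barking, ¬intruder, passing raccoon] ≈ 0.463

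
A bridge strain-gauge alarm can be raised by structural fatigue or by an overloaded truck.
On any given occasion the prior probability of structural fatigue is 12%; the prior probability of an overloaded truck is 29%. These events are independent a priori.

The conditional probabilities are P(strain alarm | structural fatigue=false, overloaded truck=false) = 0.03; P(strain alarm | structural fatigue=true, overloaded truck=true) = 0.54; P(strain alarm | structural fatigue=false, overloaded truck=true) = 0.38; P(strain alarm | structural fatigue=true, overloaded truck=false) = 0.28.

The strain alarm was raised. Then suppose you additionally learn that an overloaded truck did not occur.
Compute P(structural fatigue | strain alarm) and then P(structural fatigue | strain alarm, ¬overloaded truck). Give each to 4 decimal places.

P(strain alarm) = 0.03*0.88*0.71 + 0.38*0.88*0.29 + 0.28*0.12*0.71 + 0.54*0.12*0.29 = 0.018744 + 0.096976 + 0.023856 + 0.018792 = 0.158368
The structural fatigue-present share is 0.023856 + 0.018792 = 0.042648.
So P(structural fatigue | strain alarm) = 0.042648/0.158368 ≈ 0.2693.

Now condition on the additional information:
Numerator (weight on configurations with structural fatigue): 0.28×0.12 = 0.033600
Denominator P(strain alarm | ¬overloaded truck): 0.03×0.88 + 0.28×0.12 = 0.060000
Posterior = 0.033600 / 0.060000 ≈ 0.5600
Ruling out overloaded truck raises the posterior on structural fatigue — the flip side of explaining away.

P(structural fatigue | strain alarm) ≈ 0.2693; P(structural fatigue | strain alarm, ¬overloaded truck) ≈ 0.5600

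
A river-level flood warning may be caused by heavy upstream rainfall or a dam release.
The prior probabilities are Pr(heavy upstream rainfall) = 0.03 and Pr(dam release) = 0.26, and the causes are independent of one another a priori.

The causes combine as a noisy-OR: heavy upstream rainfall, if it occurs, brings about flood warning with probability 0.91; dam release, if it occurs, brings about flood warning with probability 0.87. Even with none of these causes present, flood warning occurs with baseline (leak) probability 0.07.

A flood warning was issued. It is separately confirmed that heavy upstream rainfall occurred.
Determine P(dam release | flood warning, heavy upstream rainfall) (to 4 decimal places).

Under noisy-OR, P(flood warning | causes) = 1 − (1−0.07)·∏(1−qᵢ) over the active causes.
Numerator (weight on configurations with dam release): 0.989119×0.26 = 0.257171
Normalizer over all consistent configurations: 0.9163×0.74 + 0.989119×0.26 = 0.935233
Posterior = 0.257171 / 0.935233 ≈ 0.2750

P(dam release | flood warning, heavy upstream rainfall) ≈ 0.2750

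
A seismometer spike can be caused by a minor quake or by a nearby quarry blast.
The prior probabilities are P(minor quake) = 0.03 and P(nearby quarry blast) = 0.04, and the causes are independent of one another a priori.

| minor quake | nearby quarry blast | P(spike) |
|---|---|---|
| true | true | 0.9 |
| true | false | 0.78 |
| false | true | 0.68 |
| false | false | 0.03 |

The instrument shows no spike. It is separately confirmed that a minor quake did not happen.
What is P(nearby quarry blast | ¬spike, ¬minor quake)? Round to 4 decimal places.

P(¬spike | ¬minor quake) = 0.97*0.96 + 0.32*0.04 = 0.931200 + 0.012800 = 0.944000
The nearby quarry blast-present share is 0.32*0.04 = 0.012800.
P(nearby quarry blast | ¬spike, ¬minor quake) = 0.012800 / 0.944000 ≈ 0.0136

P(nearby quarry blast | ¬spike, ¬minor quake) ≈ 0.0136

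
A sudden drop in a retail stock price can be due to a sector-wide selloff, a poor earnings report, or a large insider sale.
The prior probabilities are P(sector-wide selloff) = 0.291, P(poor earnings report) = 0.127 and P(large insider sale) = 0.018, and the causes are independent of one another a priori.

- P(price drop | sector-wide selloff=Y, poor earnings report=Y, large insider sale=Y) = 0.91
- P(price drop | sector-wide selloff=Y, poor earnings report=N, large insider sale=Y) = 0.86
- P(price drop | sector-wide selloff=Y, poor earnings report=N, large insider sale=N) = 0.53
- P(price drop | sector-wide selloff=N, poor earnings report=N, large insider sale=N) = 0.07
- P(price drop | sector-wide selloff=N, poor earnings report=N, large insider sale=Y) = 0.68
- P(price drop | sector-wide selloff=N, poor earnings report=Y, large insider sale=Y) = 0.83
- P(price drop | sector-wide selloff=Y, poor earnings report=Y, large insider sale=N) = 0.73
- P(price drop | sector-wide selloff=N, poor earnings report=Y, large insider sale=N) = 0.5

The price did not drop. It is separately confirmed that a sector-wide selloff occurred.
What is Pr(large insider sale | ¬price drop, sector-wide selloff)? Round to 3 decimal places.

Pr(large insider sale | ¬price drop, sector-wide selloff) ≈ 0.005

By total probability over the 4 (poor earnings report, large insider sale) configurations:
  P(¬price drop | sector-wide selloff) = 0.47*0.873*0.982 + 0.14*0.873*0.018 + 0.27*0.127*0.982 + 0.09*0.127*0.018
        = 0.402924 + 0.002200 + 0.033673 + 0.000206 = 0.439003
Configurations with large insider sale contribute 0.002406, so
  P(large insider sale | ¬price drop, sector-wide selloff) = 0.002406 / 0.439003 ≈ 0.005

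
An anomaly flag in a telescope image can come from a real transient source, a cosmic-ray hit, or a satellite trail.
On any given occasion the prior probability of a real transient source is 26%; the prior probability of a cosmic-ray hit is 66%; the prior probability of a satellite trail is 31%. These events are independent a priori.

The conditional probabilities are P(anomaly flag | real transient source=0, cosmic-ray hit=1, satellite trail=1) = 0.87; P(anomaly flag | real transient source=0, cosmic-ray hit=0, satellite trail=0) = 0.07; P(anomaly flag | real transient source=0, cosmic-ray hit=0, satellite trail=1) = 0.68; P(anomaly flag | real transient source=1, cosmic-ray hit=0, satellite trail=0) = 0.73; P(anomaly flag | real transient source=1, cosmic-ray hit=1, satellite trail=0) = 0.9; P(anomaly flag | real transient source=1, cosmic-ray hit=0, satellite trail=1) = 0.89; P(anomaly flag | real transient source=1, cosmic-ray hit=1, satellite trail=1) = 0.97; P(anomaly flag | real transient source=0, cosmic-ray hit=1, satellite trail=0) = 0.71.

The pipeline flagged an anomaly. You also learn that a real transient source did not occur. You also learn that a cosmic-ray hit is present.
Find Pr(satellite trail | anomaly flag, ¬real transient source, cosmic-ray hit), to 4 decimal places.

Pr(satellite trail | anomaly flag, ¬real transient source, cosmic-ray hit) ≈ 0.3551

Sum P(anomaly flag|·) weighted by the priors over both values of satellite trail:
  P(anomaly flag | ¬real transient source, cosmic-ray hit) = 0.71×0.69 + 0.87×0.31
        = 0.489900 + 0.269700 = 0.759600
Keeping only the satellite trail-present terms gives 0.269700, so
  P(satellite trail | anomaly flag, ¬real transient source, cosmic-ray hit) = 0.269700 / 0.759600 ≈ 0.3551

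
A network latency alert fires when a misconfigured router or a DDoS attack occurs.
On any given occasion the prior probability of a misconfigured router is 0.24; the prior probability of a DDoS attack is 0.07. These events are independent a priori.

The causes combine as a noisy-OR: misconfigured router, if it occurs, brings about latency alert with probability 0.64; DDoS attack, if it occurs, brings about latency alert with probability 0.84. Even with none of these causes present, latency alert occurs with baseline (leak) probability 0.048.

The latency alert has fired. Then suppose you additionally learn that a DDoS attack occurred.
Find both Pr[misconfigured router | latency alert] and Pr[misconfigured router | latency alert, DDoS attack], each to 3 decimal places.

Under noisy-OR, P(latency alert | causes) = 1 − (1−0.048)·∏(1−qᵢ) over the active causes.
P(latency alert) = 0.048·0.76·0.93 + 0.84768·0.76·0.07 + 0.65728·0.24·0.93 + 0.945165·0.24·0.07 = 0.033926 + 0.045097 + 0.146705 + 0.015879 = 0.241607
Of this, 0.162584 comes from 0.146705 + 0.015879 (the misconfigured router=true cases).
P(misconfigured router | latency alert) = 0.162584 / 0.241607 ≈ 0.673

Now condition on the additional information:
Enumerate both values of misconfigured router and weight by the priors:
  P(latency alert | DDoS attack) = 0.84768*0.76 + 0.945165*0.24
        = 0.644237 + 0.226840 = 0.871077
Configurations with misconfigured router contribute 0.226840, so
  P(misconfigured router | latency alert, DDoS attack) = 0.226840 / 0.871077 ≈ 0.260

Pr[misconfigured router | latency alert] ≈ 0.673; Pr[misconfigured router | latency alert, DDoS attack] ≈ 0.260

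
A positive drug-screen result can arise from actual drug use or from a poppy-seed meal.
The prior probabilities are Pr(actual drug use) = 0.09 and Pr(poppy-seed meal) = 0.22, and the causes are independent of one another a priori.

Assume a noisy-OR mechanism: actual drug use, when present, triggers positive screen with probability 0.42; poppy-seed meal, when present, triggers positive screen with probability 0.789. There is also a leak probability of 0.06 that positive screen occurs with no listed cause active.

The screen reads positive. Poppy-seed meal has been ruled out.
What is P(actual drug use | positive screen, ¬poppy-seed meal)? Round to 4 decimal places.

P(actual drug use | positive screen, ¬poppy-seed meal) ≈ 0.4285

Under noisy-OR, P(positive screen | causes) = 1 − (1−0.06)·∏(1−qᵢ) over the active causes.
Sum P(positive screen|·) weighted by the priors over both values of actual drug use:
  P(positive screen | ¬poppy-seed meal) = 0.06*0.91 + 0.4548*0.09
        = 0.054600 + 0.040932 = 0.095532
Keeping only the actual drug use-present terms gives 0.040932, so
  P(actual drug use | positive screen, ¬poppy-seed meal) = 0.040932 / 0.095532 ≈ 0.4285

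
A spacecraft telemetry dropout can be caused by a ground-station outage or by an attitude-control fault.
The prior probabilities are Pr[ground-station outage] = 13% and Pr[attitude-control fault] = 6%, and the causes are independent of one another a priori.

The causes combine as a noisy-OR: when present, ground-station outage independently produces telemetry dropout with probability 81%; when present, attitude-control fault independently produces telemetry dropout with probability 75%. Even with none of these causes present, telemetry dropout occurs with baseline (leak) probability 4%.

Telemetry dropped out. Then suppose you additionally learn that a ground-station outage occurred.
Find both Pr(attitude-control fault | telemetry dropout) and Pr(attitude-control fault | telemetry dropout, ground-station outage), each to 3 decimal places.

Pr(attitude-control fault | telemetry dropout) ≈ 0.262; Pr(attitude-control fault | telemetry dropout, ground-station outage) ≈ 0.069

Under noisy-OR, P(telemetry dropout | causes) = 1 − (1−0.04)·∏(1−qᵢ) over the active causes.
For the numerator, keep only attitude-control fault=true terms: 0.039672 + 0.007444 = 0.047116
Normalizer over all consistent configurations: 0.04·0.87·0.94 + 0.76·0.87·0.06 + 0.8176·0.13·0.94 + 0.9544·0.13·0.06 = 0.179739
Posterior = 0.047116 / 0.179739 ≈ 0.262

With the extra evidence:
By total probability over both values of attitude-control fault:
  P(telemetry dropout | ground-station outage) = 0.8176*0.94 + 0.9544*0.06
        = 0.768544 + 0.057264 = 0.825808
The terms with attitude-control fault present sum to 0.057264, so
  P(attitude-control fault | telemetry dropout, ground-station outage) = 0.057264 / 0.825808 ≈ 0.069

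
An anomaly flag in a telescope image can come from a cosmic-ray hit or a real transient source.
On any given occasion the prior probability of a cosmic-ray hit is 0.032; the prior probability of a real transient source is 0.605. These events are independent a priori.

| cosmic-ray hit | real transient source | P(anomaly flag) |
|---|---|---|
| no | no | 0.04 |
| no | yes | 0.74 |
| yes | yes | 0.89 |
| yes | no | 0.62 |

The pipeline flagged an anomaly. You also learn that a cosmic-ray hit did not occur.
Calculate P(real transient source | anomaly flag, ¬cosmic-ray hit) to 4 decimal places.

P(real transient source | anomaly flag, ¬cosmic-ray hit) ≈ 0.9659

For the numerator, keep only real transient source=true terms: 0.74×0.605 = 0.447700
Normalizer over all consistent configurations: 0.04×0.395 + 0.74×0.605 = 0.463500
P(real transient source | anomaly flag, ¬cosmic-ray hit) = 0.447700/0.463500 ≈ 0.9659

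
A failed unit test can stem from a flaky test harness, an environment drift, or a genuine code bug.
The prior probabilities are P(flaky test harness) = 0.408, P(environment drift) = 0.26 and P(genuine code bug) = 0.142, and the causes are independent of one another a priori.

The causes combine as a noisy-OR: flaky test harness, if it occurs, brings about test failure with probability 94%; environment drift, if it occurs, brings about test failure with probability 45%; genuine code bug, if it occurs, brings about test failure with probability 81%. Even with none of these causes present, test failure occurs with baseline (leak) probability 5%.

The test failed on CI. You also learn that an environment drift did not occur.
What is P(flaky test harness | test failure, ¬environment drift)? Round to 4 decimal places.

Under noisy-OR, P(test failure | causes) = 1 − (1−0.05)·∏(1−qᵢ) over the active causes.
For the numerator, keep only flaky test harness=true terms: 0.330110 + 0.057309 = 0.387419
Normalizer over all consistent configurations: 0.05·0.592·0.858 + 0.8195·0.592·0.142 + 0.943·0.408·0.858 + 0.98917·0.408·0.142 = 0.481706
P(flaky test harness | test failure, ¬environment drift) = 0.387419/0.481706 ≈ 0.8043

P(flaky test harness | test failure, ¬environment drift) ≈ 0.8043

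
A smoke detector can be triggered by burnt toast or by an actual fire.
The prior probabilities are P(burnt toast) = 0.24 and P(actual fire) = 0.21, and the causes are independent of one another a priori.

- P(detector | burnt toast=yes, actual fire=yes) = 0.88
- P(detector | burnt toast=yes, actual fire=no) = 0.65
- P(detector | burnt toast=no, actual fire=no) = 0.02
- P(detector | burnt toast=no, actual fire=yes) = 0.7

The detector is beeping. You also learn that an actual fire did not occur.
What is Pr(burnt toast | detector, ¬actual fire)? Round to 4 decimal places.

P(detector | ¬actual fire) = 0.02×0.76 + 0.65×0.24 = 0.015200 + 0.156000 = 0.171200
The burnt toast-present share is 0.65×0.24 = 0.156000.
P(burnt toast | detector, ¬actual fire) = 0.156000 / 0.171200 ≈ 0.9112

Pr(burnt toast | detector, ¬actual fire) ≈ 0.9112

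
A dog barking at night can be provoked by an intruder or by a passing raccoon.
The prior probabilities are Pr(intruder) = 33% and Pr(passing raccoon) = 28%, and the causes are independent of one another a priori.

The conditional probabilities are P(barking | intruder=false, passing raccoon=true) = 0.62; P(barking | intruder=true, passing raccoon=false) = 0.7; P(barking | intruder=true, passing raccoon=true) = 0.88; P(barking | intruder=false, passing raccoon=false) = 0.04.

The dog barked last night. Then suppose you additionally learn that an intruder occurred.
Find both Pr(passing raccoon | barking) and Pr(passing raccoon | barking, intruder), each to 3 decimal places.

Pr(passing raccoon | barking) ≈ 0.516; Pr(passing raccoon | barking, intruder) ≈ 0.328

For the numerator, keep only passing raccoon=true terms: 0.116312 + 0.081312 = 0.197624
Denominator P(barking): 0.04*0.67*0.72 + 0.62*0.67*0.28 + 0.7*0.33*0.72 + 0.88*0.33*0.28 = 0.383240
Posterior = 0.197624 / 0.383240 ≈ 0.516

With the extra evidence:
Numerator (weight on configurations with passing raccoon): 0.88×0.28 = 0.246400
Denominator P(barking | intruder): 0.7×0.72 + 0.88×0.28 = 0.750400
Posterior = 0.246400 / 0.750400 ≈ 0.328
The drop from 0.516 to 0.328 is the explaining-away (discounting) effect.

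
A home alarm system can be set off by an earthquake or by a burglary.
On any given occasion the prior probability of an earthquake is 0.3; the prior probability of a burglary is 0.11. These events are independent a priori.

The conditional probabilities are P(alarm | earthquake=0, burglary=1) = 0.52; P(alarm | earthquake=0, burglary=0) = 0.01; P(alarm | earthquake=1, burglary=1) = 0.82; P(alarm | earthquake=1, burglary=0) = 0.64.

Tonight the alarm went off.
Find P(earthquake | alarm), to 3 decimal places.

By total probability over the 4 (earthquake, burglary) configurations:
  P(alarm) = 0.01×0.7×0.89 + 0.52×0.7×0.11 + 0.64×0.3×0.89 + 0.82×0.3×0.11
        = 0.006230 + 0.040040 + 0.170880 + 0.027060 = 0.244210
Configurations with earthquake contribute 0.197940, so
  P(earthquake | alarm) = 0.197940 / 0.244210 ≈ 0.811

P(earthquake | alarm) ≈ 0.811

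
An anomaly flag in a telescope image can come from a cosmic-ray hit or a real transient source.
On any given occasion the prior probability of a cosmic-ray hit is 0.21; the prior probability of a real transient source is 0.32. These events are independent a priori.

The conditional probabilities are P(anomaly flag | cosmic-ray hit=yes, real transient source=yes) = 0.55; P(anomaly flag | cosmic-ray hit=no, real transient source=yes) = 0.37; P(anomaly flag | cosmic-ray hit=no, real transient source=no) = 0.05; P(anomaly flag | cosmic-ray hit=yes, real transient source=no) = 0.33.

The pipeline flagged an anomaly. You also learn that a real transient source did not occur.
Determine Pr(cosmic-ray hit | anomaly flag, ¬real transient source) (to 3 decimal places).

By total probability over both values of cosmic-ray hit:
  P(anomaly flag | ¬real transient source) = 0.05×0.79 + 0.33×0.21
        = 0.039500 + 0.069300 = 0.108800
Keeping only the cosmic-ray hit-present terms gives 0.069300, so
  P(cosmic-ray hit | anomaly flag, ¬real transient source) = 0.069300 / 0.108800 ≈ 0.637

Pr(cosmic-ray hit | anomaly flag, ¬real transient source) ≈ 0.637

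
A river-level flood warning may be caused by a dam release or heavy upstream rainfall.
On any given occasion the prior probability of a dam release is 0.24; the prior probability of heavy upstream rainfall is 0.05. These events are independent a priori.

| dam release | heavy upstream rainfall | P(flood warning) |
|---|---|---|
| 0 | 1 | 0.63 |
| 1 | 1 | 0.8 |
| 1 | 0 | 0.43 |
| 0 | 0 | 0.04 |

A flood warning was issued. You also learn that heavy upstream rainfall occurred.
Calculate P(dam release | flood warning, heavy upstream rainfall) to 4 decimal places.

P(dam release | flood warning, heavy upstream rainfall) ≈ 0.2862

Numerator (weight on configurations with dam release): 0.8·0.24 = 0.192000
Denominator P(flood warning | heavy upstream rainfall): 0.63·0.76 + 0.8·0.24 = 0.670800
P(dam release | flood warning, heavy upstream rainfall) = 0.192000/0.670800 ≈ 0.2862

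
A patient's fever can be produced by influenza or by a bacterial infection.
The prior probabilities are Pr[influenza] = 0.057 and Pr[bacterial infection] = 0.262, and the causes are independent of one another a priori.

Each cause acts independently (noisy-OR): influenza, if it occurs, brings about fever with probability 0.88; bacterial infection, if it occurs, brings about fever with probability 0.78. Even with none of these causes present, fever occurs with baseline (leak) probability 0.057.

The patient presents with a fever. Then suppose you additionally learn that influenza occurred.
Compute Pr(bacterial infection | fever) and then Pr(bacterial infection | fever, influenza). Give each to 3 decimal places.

Under noisy-OR, P(fever | causes) = 1 − (1−0.057)·∏(1−qᵢ) over the active causes.
P(fever) = 0.057*0.943*0.738 + 0.79254*0.943*0.262 + 0.88684*0.057*0.738 + 0.975105*0.057*0.262 = 0.039668 + 0.195810 + 0.037306 + 0.014562 = 0.287346
The bacterial infection-present share is 0.195810 + 0.014562 = 0.210372.
P(bacterial infection | fever) = 0.210372 / 0.287346 ≈ 0.732

Now condition on the additional information:
Numerator (weight on configurations with bacterial infection): 0.975105*0.262 = 0.255478
Normalizer over all consistent configurations: 0.88684*0.738 + 0.975105*0.262 = 0.909966
P(bacterial infection | fever, influenza) = 0.255478/0.909966 ≈ 0.281
— influenza explains away the evidence for bacterial infection.

Pr(bacterial infection | fever) ≈ 0.732; Pr(bacterial infection | fever, influenza) ≈ 0.281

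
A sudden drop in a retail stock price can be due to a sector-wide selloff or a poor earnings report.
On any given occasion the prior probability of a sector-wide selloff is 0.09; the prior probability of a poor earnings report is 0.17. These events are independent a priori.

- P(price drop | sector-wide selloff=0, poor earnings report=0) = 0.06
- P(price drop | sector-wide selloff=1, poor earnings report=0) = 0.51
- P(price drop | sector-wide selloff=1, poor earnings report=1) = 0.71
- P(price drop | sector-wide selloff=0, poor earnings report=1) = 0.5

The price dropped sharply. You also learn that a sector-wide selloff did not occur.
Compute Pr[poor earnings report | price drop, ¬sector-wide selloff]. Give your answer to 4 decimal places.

P(price drop | ¬sector-wide selloff) = 0.06×0.83 + 0.5×0.17 = 0.049800 + 0.085000 = 0.134800
Of this, 0.085000 comes from 0.5×0.17 (the poor earnings report=true cases).
So P(poor earnings report | price drop, ¬sector-wide selloff) = 0.085000/0.134800 ≈ 0.6306.

Pr[poor earnings report | price drop, ¬sector-wide selloff] ≈ 0.6306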